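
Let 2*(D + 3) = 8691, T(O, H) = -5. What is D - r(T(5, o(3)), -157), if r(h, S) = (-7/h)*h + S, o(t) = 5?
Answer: 9013/2 ≈ 4506.5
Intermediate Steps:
r(h, S) = -7 + S
D = 8685/2 (D = -3 + (1/2)*8691 = -3 + 8691/2 = 8685/2 ≈ 4342.5)
D - r(T(5, o(3)), -157) = 8685/2 - (-7 - 157) = 8685/2 - 1*(-164) = 8685/2 + 164 = 9013/2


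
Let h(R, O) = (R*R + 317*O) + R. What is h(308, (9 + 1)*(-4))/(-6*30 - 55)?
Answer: -82492/235 ≈ -351.03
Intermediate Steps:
h(R, O) = R + R**2 + 317*O (h(R, O) = (R**2 + 317*O) + R = R + R**2 + 317*O)
h(308, (9 + 1)*(-4))/(-6*30 - 55) = (308 + 308**2 + 317*((9 + 1)*(-4)))/(-6*30 - 55) = (308 + 94864 + 317*(10*(-4)))/(-180 - 55) = (308 + 94864 + 317*(-40))/(-235) = (308 + 94864 - 12680)*(-1/235) = 82492*(-1/235) = -82492/235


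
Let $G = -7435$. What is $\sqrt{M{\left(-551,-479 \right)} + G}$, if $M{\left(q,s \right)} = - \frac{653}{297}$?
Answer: $\frac{4 i \sqrt{4555749}}{99} \approx 86.239 i$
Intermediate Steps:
$M{\left(q,s \right)} = - \frac{653}{297}$ ($M{\left(q,s \right)} = \left(-653\right) \frac{1}{297} = - \frac{653}{297}$)
$\sqrt{M{\left(-551,-479 \right)} + G} = \sqrt{- \frac{653}{297} - 7435} = \sqrt{- \frac{2208848}{297}} = \frac{4 i \sqrt{4555749}}{99}$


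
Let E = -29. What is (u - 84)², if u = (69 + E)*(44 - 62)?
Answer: 646416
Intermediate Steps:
u = -720 (u = (69 - 29)*(44 - 62) = 40*(-18) = -720)
(u - 84)² = (-720 - 84)² = (-804)² = 646416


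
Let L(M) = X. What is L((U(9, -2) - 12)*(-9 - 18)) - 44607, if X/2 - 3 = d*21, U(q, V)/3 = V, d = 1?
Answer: -44559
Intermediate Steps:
U(q, V) = 3*V
X = 48 (X = 6 + 2*(1*21) = 6 + 2*21 = 6 + 42 = 48)
L(M) = 48
L((U(9, -2) - 12)*(-9 - 18)) - 44607 = 48 - 44607 = -44559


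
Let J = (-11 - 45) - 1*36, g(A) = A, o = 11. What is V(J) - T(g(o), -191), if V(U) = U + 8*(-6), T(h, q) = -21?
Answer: -119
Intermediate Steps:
J = -92 (J = -56 - 36 = -92)
V(U) = -48 + U (V(U) = U - 48 = -48 + U)
V(J) - T(g(o), -191) = (-48 - 92) - 1*(-21) = -140 + 21 = -119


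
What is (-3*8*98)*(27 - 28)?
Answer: 2352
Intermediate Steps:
(-3*8*98)*(27 - 28) = -24*98*(-1) = -2352*(-1) = 2352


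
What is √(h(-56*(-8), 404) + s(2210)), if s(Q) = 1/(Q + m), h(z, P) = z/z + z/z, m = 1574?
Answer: 87*√946/1892 ≈ 1.4143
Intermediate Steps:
h(z, P) = 2 (h(z, P) = 1 + 1 = 2)
s(Q) = 1/(1574 + Q) (s(Q) = 1/(Q + 1574) = 1/(1574 + Q))
√(h(-56*(-8), 404) + s(2210)) = √(2 + 1/(1574 + 2210)) = √(2 + 1/3784) = √(7569/3784) = 87*√946/1892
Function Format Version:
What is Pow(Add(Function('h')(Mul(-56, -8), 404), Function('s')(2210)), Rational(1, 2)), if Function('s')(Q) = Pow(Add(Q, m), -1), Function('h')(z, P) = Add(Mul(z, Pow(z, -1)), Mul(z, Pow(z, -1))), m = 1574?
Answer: Mul(Rational(87, 1892), Pow(946, Rational(1, 2))) ≈ 1.4143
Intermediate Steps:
Function('h')(z, P) = 2 (Function('h')(z, P) = Add(1, 1) = 2)
Function('s')(Q) = Pow(Add(1574, Q), -1) (Function('s')(Q) = Pow(Add(Q, 1574), -1) = Pow(Add(1574, Q), -1))
Pow(Add(Function('h')(Mul(-56, -8), 404), Function('s')(2210)), Rational(1, 2)) = Pow(Add(2, Pow(Add(1574, 2210), -1)), Rational(1, 2)) = Pow(Add(2, Pow(3784, -1)), Rational(1, 2)) = Pow(Add(2, Rational(1, 3784)), Rational(1, 2)) = Pow(Rational(7569, 3784), Rational(1, 2)) = Mul(Rational(87, 1892), Pow(946, Rational(1, 2)))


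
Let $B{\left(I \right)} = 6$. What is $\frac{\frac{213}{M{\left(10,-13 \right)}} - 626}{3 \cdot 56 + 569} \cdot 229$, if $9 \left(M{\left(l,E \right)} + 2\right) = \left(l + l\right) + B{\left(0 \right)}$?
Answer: $- \frac{64349}{536} \approx -120.05$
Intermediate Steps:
$M{\left(l,E \right)} = - \frac{4}{3} + \frac{2 l}{9}$ ($M{\left(l,E \right)} = -2 + \frac{\left(l + l\right) + 6}{9} = -2 + \frac{2 l + 6}{9} = -2 + \frac{6 + 2 l}{9} = -2 + \left(\frac{2}{3} + \frac{2 l}{9}\right) = - \frac{4}{3} + \frac{2 l}{9}$)
$\frac{\frac{213}{M{\left(10,-13 \right)}} - 626}{3 \cdot 56 + 569} \cdot 229 = \frac{\frac{213}{- \frac{4}{3} + \frac{2}{9} \cdot 10} - 626}{3 \cdot 56 + 569} \cdot 229 = \frac{\frac{213}{- \frac{4}{3} + \frac{20}{9}} - 626}{168 + 569} \cdot 229 = \frac{\frac{213}{\frac{8}{9}} - 626}{737} \cdot 229 = \left(213 \cdot \frac{9}{8} - 626\right) \frac{1}{737} \cdot 229 = \left(\frac{1917}{8} - 626\right) \frac{1}{737} \cdot 229 = \left(- \frac{3091}{8}\right) \frac{1}{737} \cdot 229 = \left(- \frac{281}{536}\right) 229 = - \frac{64349}{536}$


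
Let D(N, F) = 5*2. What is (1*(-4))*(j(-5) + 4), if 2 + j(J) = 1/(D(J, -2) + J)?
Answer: -44/5 ≈ -8.8000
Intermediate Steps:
D(N, F) = 10
j(J) = -2 + 1/(10 + J)
(1*(-4))*(j(-5) + 4) = (1*(-4))*((-19 - 2*(-5))/(10 - 5) + 4) = -4*((-19 + 10)/5 + 4) = -4*((⅕)*(-9) + 4) = -4*(-9/5 + 4) = -4*11/5 = -44/5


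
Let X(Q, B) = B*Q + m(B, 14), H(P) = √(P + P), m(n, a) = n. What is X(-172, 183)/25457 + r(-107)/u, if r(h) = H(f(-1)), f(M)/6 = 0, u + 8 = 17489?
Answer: -31293/25457 ≈ -1.2292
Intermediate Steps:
u = 17481 (u = -8 + 17489 = 17481)
f(M) = 0 (f(M) = 6*0 = 0)
H(P) = √2*√P (H(P) = √(2*P) = √2*√P)
r(h) = 0 (r(h) = √2*√0 = √2*0 = 0)
X(Q, B) = B + B*Q (X(Q, B) = B*Q + B = B + B*Q)
X(-172, 183)/25457 + r(-107)/u = (183*(1 - 172))/25457 + 0/17481 = (183*(-171))*(1/25457) + 0*(1/17481) = -31293*1/25457 + 0 = -31293/25457 + 0 = -31293/25457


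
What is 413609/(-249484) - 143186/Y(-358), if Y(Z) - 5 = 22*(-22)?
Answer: 35524497313/119502836 ≈ 297.27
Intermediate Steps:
Y(Z) = -479 (Y(Z) = 5 + 22*(-22) = 5 - 484 = -479)
413609/(-249484) - 143186/Y(-358) = 413609/(-249484) - 143186/(-479) = 413609*(-1/249484) - 143186*(-1/479) = -413609/249484 + 143186/479 = 35524497313/119502836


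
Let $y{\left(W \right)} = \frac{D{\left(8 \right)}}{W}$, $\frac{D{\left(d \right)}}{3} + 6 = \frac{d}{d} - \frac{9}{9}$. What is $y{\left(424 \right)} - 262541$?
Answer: $- \frac{55658701}{212} \approx -2.6254 \cdot 10^{5}$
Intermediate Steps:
$D{\left(d \right)} = -18$ ($D{\left(d \right)} = -18 + 3 \left(\frac{d}{d} - \frac{9}{9}\right) = -18 + 3 \left(1 - 1\right) = -18 + 3 \cdot 0 = -18 + 0 = -18$)
$y{\left(W \right)} = - \frac{18}{W}$
$y{\left(424 \right)} - 262541 = - \frac{18}{424} - 262541 = \left(-18\right) \frac{1}{424} - 262541 = - \frac{9}{212} - 262541 = - \frac{55658701}{212}$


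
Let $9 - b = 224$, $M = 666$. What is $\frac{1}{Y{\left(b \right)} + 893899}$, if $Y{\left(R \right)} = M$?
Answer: $\frac{1}{894565} \approx 1.1179 \cdot 10^{-6}$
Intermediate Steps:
$b = -215$ ($b = 9 - 224 = -215$)
$Y{\left(R \right)} = 666$
$\frac{1}{Y{\left(b \right)} + 893899} = \frac{1}{666 + 893899} = \frac{1}{894565}$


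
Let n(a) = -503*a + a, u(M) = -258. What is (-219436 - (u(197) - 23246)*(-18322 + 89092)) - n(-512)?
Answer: 1662901620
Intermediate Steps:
n(a) = -502*a
(-219436 - (u(197) - 23246)*(-18322 + 89092)) - n(-512) = (-219436 - (-258 - 23246)*(-18322 + 89092)) - (-502)*(-512) = (-219436 - (-23504)*70770) - 1*257024 = (-219436 - 1*(-1663378080)) - 257024 = (-219436 + 1663378080) - 257024 = 1663158644 - 257024 = 1662901620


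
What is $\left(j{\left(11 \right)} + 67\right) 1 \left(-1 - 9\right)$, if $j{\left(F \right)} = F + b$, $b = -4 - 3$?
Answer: $-710$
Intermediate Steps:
$b = -7$
$j{\left(F \right)} = -7 + F$ ($j{\left(F \right)} = F - 7 = -7 + F$)
$\left(j{\left(11 \right)} + 67\right) 1 \left(-1 - 9\right) = \left(\left(-7 + 11\right) + 67\right) 1 \left(-1 - 9\right) = \left(4 + 67\right) 1 \left(-1 - 9\right) = 71 \cdot 1 \left(-10\right) = 71 \left(-10\right) = -710$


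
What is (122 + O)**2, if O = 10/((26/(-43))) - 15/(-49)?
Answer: 4539255876/405769 ≈ 11187.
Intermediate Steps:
O = -10340/637 (O = 10/((26*(-1/43))) - 15*(-1/49) = 10/(-26/43) + 15/49 = 10*(-43/26) + 15/49 = -215/13 + 15/49 = -10340/637 ≈ -16.232)
(122 + O)**2 = (122 - 10340/637)**2 = (67374/637)**2 = 4539255876/405769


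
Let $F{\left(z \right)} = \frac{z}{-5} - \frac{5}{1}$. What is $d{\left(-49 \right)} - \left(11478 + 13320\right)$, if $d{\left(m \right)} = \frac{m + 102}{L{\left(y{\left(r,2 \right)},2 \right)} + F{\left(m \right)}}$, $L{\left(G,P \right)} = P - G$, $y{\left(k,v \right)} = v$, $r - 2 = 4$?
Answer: $- \frac{594887}{24} \approx -24787.0$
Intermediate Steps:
$r = 6$ ($r = 2 + 4 = 6$)
$F{\left(z \right)} = -5 - \frac{z}{5}$ ($F{\left(z \right)} = z \left(- \frac{1}{5}\right) - 5 = - \frac{z}{5} - 5 = -5 - \frac{z}{5}$)
$d{\left(m \right)} = \frac{102 + m}{-5 - \frac{m}{5}}$ ($d{\left(m \right)} = \frac{m + 102}{\left(2 - 2\right) - \left(5 + \frac{m}{5}\right)} = \frac{102 + m}{\left(2 - 2\right) - \left(5 + \frac{m}{5}\right)} = \frac{102 + m}{0 - \left(5 + \frac{m}{5}\right)} = \frac{102 + m}{-5 - \frac{m}{5}}$)
$d{\left(-49 \right)} - \left(11478 + 13320\right) = \frac{5 \left(-102 - -49\right)}{25 - 49} - \left(11478 + 13320\right) = \frac{5 \left(-102 + 49\right)}{-24} - 24798 = 5 \left(- \frac{1}{24}\right) \left(-53\right) - 24798 = \frac{265}{24} - 24798 = - \frac{594887}{24}$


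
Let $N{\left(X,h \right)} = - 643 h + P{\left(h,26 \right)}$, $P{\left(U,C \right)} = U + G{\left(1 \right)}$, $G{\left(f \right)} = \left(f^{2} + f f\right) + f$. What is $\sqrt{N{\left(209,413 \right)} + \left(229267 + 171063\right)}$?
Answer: $\sqrt{135187} \approx 367.68$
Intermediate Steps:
$G{\left(f \right)} = f + 2 f^{2}$ ($G{\left(f \right)} = \left(f^{2} + f^{2}\right) + f = 2 f^{2} + f = f + 2 f^{2}$)
$P{\left(U,C \right)} = 3 + U$ ($P{\left(U,C \right)} = U + 1 \left(1 + 2 \cdot 1\right) = U + 1 \left(1 + 2\right) = U + 1 \cdot 3 = U + 3 = 3 + U$)
$N{\left(X,h \right)} = 3 - 642 h$ ($N{\left(X,h \right)} = - 643 h + \left(3 + h\right) = 3 - 642 h$)
$\sqrt{N{\left(209,413 \right)} + \left(229267 + 171063\right)} = \sqrt{\left(3 - 265146\right) + \left(229267 + 171063\right)} = \sqrt{\left(3 - 265146\right) + 400330} = \sqrt{-265143 + 400330} = \sqrt{135187}$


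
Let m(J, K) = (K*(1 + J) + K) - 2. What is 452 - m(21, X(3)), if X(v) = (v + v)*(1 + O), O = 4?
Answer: -236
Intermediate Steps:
X(v) = 10*v (X(v) = (v + v)*(1 + 4) = (2*v)*5 = 10*v)
m(J, K) = -2 + K + K*(1 + J) (m(J, K) = (K + K*(1 + J)) - 2 = -2 + K + K*(1 + J))
452 - m(21, X(3)) = 452 - (-2 + 2*(10*3) + 21*(10*3)) = 452 - (-2 + 2*30 + 21*30) = 452 - (-2 + 60 + 630) = 452 - 1*688 = 452 - 688 = -236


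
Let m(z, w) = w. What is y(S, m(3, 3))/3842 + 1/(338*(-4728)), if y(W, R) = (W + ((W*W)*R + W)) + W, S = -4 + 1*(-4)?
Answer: 134235455/3069880944 ≈ 0.043727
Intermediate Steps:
S = -8 (S = -4 - 4 = -8)
y(W, R) = 3*W + R*W**2 (y(W, R) = (W + (W**2*R + W)) + W = (W + (R*W**2 + W)) + W = (W + (W + R*W**2)) + W = (2*W + R*W**2) + W = 3*W + R*W**2)
y(S, m(3, 3))/3842 + 1/(338*(-4728)) = -8*(3 + 3*(-8))/3842 + 1/(338*(-4728)) = -8*(3 - 24)*(1/3842) + (1/338)*(-1/4728) = -8*(-21)*(1/3842) - 1/1598064 = 168*(1/3842) - 1/1598064 = 84/1921 - 1/1598064 = 134235455/3069880944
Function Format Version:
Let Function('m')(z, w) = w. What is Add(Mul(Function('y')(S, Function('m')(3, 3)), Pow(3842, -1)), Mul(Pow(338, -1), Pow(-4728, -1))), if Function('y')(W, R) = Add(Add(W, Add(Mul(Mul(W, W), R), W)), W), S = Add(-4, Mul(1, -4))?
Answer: Rational(134235455, 3069880944) ≈ 0.043727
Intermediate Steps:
S = -8 (S = Add(-4, -4) = -8)
Function('y')(W, R) = Add(Mul(3, W), Mul(R, Pow(W, 2))) (Function('y')(W, R) = Add(Add(W, Add(Mul(Pow(W, 2), R), W)), W) = Add(Add(W, Add(Mul(R, Pow(W, 2)), W)), W) = Add(Add(W, Add(W, Mul(R, Pow(W, 2)))), W) = Add(Add(Mul(2, W), Mul(R, Pow(W, 2))), W) = Add(Mul(3, W), Mul(R, Pow(W, 2))))
Add(Mul(Function('y')(S, Function('m')(3, 3)), Pow(3842, -1)), Mul(Pow(338, -1), Pow(-4728, -1))) = Add(Mul(Mul(-8, Add(3, Mul(3, -8))), Pow(3842, -1)), Mul(Pow(338, -1), Pow(-4728, -1))) = Add(Mul(Mul(-8, Add(3, -24)), Rational(1, 3842)), Mul(Rational(1, 338), Rational(-1, 4728))) = Add(Mul(Mul(-8, -21), Rational(1, 3842)), Rational(-1, 1598064)) = Add(Mul(168, Rational(1, 3842)), Rational(-1, 1598064)) = Add(Rational(84, 1921), Rational(-1, 1598064)) = Rational(134235455, 3069880944)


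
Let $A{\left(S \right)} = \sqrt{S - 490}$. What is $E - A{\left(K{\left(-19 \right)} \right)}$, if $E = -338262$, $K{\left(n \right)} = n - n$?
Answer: $-338262 - 7 i \sqrt{10} \approx -3.3826 \cdot 10^{5} - 22.136 i$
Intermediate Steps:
$K{\left(n \right)} = 0$
$A{\left(S \right)} = \sqrt{-490 + S}$
$E - A{\left(K{\left(-19 \right)} \right)} = -338262 - \sqrt{-490 + 0} = -338262 - \sqrt{-490} = -338262 - 7 i \sqrt{10}$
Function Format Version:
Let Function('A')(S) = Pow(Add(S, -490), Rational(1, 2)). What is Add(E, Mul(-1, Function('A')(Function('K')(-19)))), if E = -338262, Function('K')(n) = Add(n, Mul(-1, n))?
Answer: Add(-338262, Mul(-7, I, Pow(10, Rational(1, 2)))) ≈ Add(-3.3826e+5, Mul(-22.136, I))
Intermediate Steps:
Function('K')(n) = 0
Function('A')(S) = Pow(Add(-490, S), Rational(1, 2))
Add(E, Mul(-1, Function('A')(Function('K')(-19)))) = Add(-338262, Mul(-1, Pow(Add(-490, 0), Rational(1, 2)))) = Add(-338262, Mul(-1, Pow(-490, Rational(1, 2)))) = Add(-338262, Mul(-1, Mul(7, I, Pow(10, Rational(1, 2))))) = Add(-338262, Mul(-7, I, Pow(10, Rational(1, 2))))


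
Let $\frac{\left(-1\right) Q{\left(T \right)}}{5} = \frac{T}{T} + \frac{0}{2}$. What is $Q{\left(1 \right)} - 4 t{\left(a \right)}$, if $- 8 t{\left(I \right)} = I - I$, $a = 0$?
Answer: $-5$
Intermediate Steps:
$t{\left(I \right)} = 0$ ($t{\left(I \right)} = - \frac{I - I}{8} = \left(- \frac{1}{8}\right) 0 = 0$)
$Q{\left(T \right)} = -5$ ($Q{\left(T \right)} = - 5 \left(\frac{T}{T} + \frac{0}{2}\right) = - 5 \left(1 + 0 \cdot \frac{1}{2}\right) = - 5 \left(1 + 0\right) = \left(-5\right) 1 = -5$)
$Q{\left(1 \right)} - 4 t{\left(a \right)} = -5 - 0 = -5 + 0 = -5$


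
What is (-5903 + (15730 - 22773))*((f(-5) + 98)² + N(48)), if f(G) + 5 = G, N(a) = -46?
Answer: -99658308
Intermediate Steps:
f(G) = -5 + G
(-5903 + (15730 - 22773))*((f(-5) + 98)² + N(48)) = (-5903 + (15730 - 22773))*(((-5 - 5) + 98)² - 46) = (-5903 - 7043)*((-10 + 98)² - 46) = -12946*(88² - 46) = -12946*(7744 - 46) = -12946*7698 = -99658308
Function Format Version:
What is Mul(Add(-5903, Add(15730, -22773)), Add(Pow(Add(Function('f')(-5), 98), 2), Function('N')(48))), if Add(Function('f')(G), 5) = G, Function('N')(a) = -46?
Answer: -99658308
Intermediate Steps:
Function('f')(G) = Add(-5, G)
Mul(Add(-5903, Add(15730, -22773)), Add(Pow(Add(Function('f')(-5), 98), 2), Function('N')(48))) = Mul(Add(-5903, Add(15730, -22773)), Add(Pow(Add(Add(-5, -5), 98), 2), -46)) = Mul(Add(-5903, -7043), Add(Pow(Add(-10, 98), 2), -46)) = Mul(-12946, Add(Pow(88, 2), -46)) = Mul(-12946, Add(7744, -46)) = Mul(-12946, 7698) = -99658308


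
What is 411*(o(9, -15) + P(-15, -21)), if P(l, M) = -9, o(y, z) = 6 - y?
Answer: -4932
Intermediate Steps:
411*(o(9, -15) + P(-15, -21)) = 411*((6 - 1*9) - 9) = 411*((6 - 9) - 9) = 411*(-3 - 9) = 411*(-12) = -4932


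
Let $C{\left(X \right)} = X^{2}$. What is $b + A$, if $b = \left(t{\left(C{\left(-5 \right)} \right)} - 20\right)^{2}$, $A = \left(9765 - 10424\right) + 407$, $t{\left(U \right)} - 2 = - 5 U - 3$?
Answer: $21064$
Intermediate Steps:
$t{\left(U \right)} = -1 - 5 U$ ($t{\left(U \right)} = 2 - \left(3 + 5 U\right) = -1 - 5 U$)
$A = -252$ ($A = -659 + 407 = -252$)
$b = 21316$ ($b = \left(\left(-1 - 5 \left(-5\right)^{2}\right) - 20\right)^{2} = \left(\left(-1 - 125\right) - 20\right)^{2} = \left(-126 - 20\right)^{2} = \left(-146\right)^{2} = 21316$)
$b + A = 21316 - 252 = 21064$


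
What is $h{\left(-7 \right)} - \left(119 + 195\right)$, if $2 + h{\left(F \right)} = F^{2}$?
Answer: $-267$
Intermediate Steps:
$h{\left(F \right)} = -2 + F^{2}$
$h{\left(-7 \right)} - \left(119 + 195\right) = \left(-2 + \left(-7\right)^{2}\right) - \left(119 + 195\right) = \left(-2 + 49\right) - 314 = 47 - 314 = -267$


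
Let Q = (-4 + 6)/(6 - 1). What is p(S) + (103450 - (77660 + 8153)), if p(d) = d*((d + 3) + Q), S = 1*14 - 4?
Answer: 17771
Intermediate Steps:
S = 10 (S = 14 - 4 = 10)
Q = 2/5 ≈ 0.40000
p(d) = d*(17/5 + d) (p(d) = d*((d + 3) + 2/5) = d*((3 + d) + 2/5) = d*(17/5 + d))
p(S) + (103450 - (77660 + 8153)) = (1/5)*10*(17 + 5*10) + (103450 - (77660 + 8153)) = (1/5)*10*(17 + 50) + (103450 - 1*85813) = (1/5)*10*67 + (103450 - 85813) = 134 + 17637 = 17771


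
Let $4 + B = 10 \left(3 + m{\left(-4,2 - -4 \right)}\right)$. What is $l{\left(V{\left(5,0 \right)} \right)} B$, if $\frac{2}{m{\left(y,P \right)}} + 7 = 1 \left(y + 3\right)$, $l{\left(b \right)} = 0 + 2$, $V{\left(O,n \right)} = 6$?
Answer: $47$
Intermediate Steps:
$l{\left(b \right)} = 2$
$m{\left(y,P \right)} = \frac{2}{-4 + y}$ ($m{\left(y,P \right)} = \frac{2}{-7 + 1 \left(y + 3\right)} = \frac{2}{-7 + 1 \left(3 + y\right)} = \frac{2}{-7 + \left(3 + y\right)} = \frac{2}{-4 + y}$)
$B = \frac{47}{2}$ ($B = -4 + 10 \left(3 + \frac{2}{-4 - 4}\right) = -4 + 10 \left(3 + \frac{2}{-8}\right) = -4 + 10 \left(3 + 2 \left(- \frac{1}{8}\right)\right) = -4 + 10 \left(3 - \frac{1}{4}\right) = -4 + 10 \cdot \frac{11}{4} = -4 + \frac{55}{2} = \frac{47}{2} \approx 23.5$)
$l{\left(V{\left(5,0 \right)} \right)} B = 2 \cdot \frac{47}{2} = 47$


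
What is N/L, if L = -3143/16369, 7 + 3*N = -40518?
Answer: 663353725/9429 ≈ 70353.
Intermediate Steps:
N = -40525/3 (N = -7/3 + (⅓)*(-40518) = -7/3 - 13506 = -40525/3 ≈ -13508.)
L = -3143/16369 (L = -3143*1/16369 = -3143/16369 ≈ -0.19201)
N/L = -40525/(3*(-3143/16369)) = -40525/3*(-16369/3143) = 663353725/9429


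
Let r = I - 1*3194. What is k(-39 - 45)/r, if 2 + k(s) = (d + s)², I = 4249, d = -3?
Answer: 7567/1055 ≈ 7.1725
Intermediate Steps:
k(s) = -2 + (-3 + s)²
r = 1055 (r = 4249 - 1*3194 = 4249 - 3194 = 1055)
k(-39 - 45)/r = (-2 + (-3 + (-39 - 45))²)/1055 = (-2 + (-3 - 84)²)*(1/1055) = (-2 + (-87)²)*(1/1055) = (-2 + 7569)*(1/1055) = 7567*(1/1055) = 7567/1055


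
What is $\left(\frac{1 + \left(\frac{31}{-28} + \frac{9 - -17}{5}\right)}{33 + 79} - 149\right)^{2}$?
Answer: $\frac{5455060058449}{245862400} \approx 22187.0$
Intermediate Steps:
$\left(\frac{1 + \left(\frac{31}{-28} + \frac{9 - -17}{5}\right)}{33 + 79} - 149\right)^{2} = \left(\frac{1 + \left(31 \left(- \frac{1}{28}\right) + \left(9 + 17\right) \frac{1}{5}\right)}{112} - 149\right)^{2} = \left(\left(1 + \left(- \frac{31}{28} + 26 \cdot \frac{1}{5}\right)\right) \frac{1}{112} - 149\right)^{2} = \left(\left(1 + \left(- \frac{31}{28} + \frac{26}{5}\right)\right) \frac{1}{112} - 149\right)^{2} = \left(\left(1 + \frac{573}{140}\right) \frac{1}{112} - 149\right)^{2} = \left(\frac{713}{140} \cdot \frac{1}{112} - 149\right)^{2} = \left(\frac{713}{15680} - 149\right)^{2} = \left(- \frac{2335607}{15680}\right)^{2} = \frac{5455060058449}{245862400}$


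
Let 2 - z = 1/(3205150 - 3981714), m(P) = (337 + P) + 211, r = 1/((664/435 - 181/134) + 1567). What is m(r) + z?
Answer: 39016848718210431/70939642474444 ≈ 550.00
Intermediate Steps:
r = 58290/91350671 (r = 1/((664*(1/435) - 181*1/134) + 1567) = 1/((664/435 - 181/134) + 1567) = 1/(10241/58290 + 1567) = 1/(91350671/58290) = 58290/91350671 ≈ 0.00063809)
m(P) = 548 + P
z = 1553129/776564 (z = 2 - 1/(3205150 - 3981714) = 2 - 1/(-776564) = 2 - 1*(-1/776564) = 2 + 1/776564 = 1553129/776564 ≈ 2.0000)
m(r) + z = (548 + 58290/91350671) + 1553129/776564 = 50060225998/91350671 + 1553129/776564 = 39016848718210431/70939642474444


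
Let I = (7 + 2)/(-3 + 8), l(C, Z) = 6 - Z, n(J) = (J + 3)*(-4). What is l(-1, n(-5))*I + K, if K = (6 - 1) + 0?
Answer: 7/5 ≈ 1.4000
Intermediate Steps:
n(J) = -12 - 4*J (n(J) = (3 + J)*(-4) = -12 - 4*J)
K = 5 (K = 5 + 0 = 5)
I = 9/5 ≈ 1.8000
l(-1, n(-5))*I + K = (6 - (-12 - 4*(-5)))*(9/5) + 5 = (6 - (-12 + 20))*(9/5) + 5 = (6 - 1*8)*(9/5) + 5 = (6 - 8)*(9/5) + 5 = -2*9/5 + 5 = -18/5 + 5 = 7/5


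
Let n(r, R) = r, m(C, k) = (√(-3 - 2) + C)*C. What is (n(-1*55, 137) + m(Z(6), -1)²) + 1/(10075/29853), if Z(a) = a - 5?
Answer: -18212/325 + 2*I*√5 ≈ -56.037 + 4.4721*I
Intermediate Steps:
Z(a) = -5 + a
m(C, k) = C*(C + I*√5) (m(C, k) = (√(-5) + C)*C = (I*√5 + C)*C = (C + I*√5)*C = C*(C + I*√5))
(n(-1*55, 137) + m(Z(6), -1)²) + 1/(10075/29853) = (-1*55 + ((-5 + 6)*((-5 + 6) + I*√5))²) + 1/(10075/29853) = (-55 + (1*(1 + I*√5))²) + 1/(10075*(1/29853)) = (-55 + (1 + I*√5)²) + 1/(325/963) = (-55 + (1 + I*√5)²) + 963/325 = -16912/325 + (1 + I*√5)²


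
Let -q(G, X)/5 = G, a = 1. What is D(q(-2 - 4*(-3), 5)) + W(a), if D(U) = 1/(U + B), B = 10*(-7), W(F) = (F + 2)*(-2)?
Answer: -721/120 ≈ -6.0083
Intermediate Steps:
W(F) = -4 - 2*F (W(F) = (2 + F)*(-2) = -4 - 2*F)
B = -70
q(G, X) = -5*G
D(U) = 1/(-70 + U) (D(U) = 1/(U - 70) = 1/(-70 + U))
D(q(-2 - 4*(-3), 5)) + W(a) = 1/(-70 - 5*(-2 - 4*(-3))) + (-4 - 2*1) = 1/(-70 - 5*(-2 + 12)) + (-4 - 2) = 1/(-70 - 5*10) - 6 = 1/(-70 - 50) - 6 = 1/(-120) - 6 = -1/120 - 6 = -721/120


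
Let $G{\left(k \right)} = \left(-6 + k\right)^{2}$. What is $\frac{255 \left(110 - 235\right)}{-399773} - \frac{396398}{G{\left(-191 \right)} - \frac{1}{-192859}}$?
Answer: $- \frac{15161820576412643}{1496083476930218} \approx -10.134$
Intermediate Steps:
$\frac{255 \left(110 - 235\right)}{-399773} - \frac{396398}{G{\left(-191 \right)} - \frac{1}{-192859}} = \frac{255 \left(110 - 235\right)}{-399773} - \frac{396398}{\left(-6 - 191\right)^{2} - \frac{1}{-192859}} = 255 \left(-125\right) \left(- \frac{1}{399773}\right) - \frac{396398}{\left(-197\right)^{2} - - \frac{1}{192859}} = \left(-31875\right) \left(- \frac{1}{399773}\right) - \frac{396398}{38809 + \frac{1}{192859}} = \frac{31875}{399773} - \frac{396398}{\frac{7484664932}{192859}} = \frac{31875}{399773} - \frac{38224460941}{3742332466} = - \frac{15161820576412643}{1496083476930218}$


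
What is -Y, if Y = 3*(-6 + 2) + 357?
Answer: -345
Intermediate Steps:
Y = 345 (Y = 3*(-4) + 357 = -12 + 357 = 345)
-Y = -1*345 = -345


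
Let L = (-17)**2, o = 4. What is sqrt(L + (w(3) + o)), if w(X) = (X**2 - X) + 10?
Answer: sqrt(309) ≈ 17.578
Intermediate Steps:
w(X) = 10 + X**2 - X
L = 289
sqrt(L + (w(3) + o)) = sqrt(289 + ((10 + 3**2 - 1*3) + 4)) = sqrt(289 + ((10 + 9 - 3) + 4)) = sqrt(289 + (16 + 4)) = sqrt(289 + 20) = sqrt(309)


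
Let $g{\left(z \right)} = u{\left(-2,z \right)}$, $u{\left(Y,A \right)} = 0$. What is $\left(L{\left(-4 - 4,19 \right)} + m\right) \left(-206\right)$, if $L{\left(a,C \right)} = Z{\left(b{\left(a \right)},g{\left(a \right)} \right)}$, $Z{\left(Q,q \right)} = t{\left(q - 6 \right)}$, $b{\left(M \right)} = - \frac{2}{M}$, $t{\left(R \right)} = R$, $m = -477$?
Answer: $99498$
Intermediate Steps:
$g{\left(z \right)} = 0$
$Z{\left(Q,q \right)} = -6 + q$ ($Z{\left(Q,q \right)} = q - 6 = -6 + q$)
$L{\left(a,C \right)} = -6$ ($L{\left(a,C \right)} = -6 + 0 = -6$)
$\left(L{\left(-4 - 4,19 \right)} + m\right) \left(-206\right) = \left(-6 - 477\right) \left(-206\right) = \left(-483\right) \left(-206\right) = 99498$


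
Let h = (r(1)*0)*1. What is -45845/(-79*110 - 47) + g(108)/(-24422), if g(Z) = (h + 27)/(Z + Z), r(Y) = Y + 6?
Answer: 8957003983/1707000112 ≈ 5.2472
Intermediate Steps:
r(Y) = 6 + Y
h = 0 (h = ((6 + 1)*0)*1 = (7*0)*1 = 0*1 = 0)
g(Z) = 27/(2*Z) (g(Z) = (0 + 27)/(Z + Z) = 27/((2*Z)) = 27*(1/(2*Z)) = 27/(2*Z))
-45845/(-79*110 - 47) + g(108)/(-24422) = -45845/(-79*110 - 47) + ((27/2)/108)/(-24422) = -45845/(-8690 - 47) + ((27/2)*(1/108))*(-1/24422) = -45845/(-8737) + (⅛)*(-1/24422) = -45845*(-1/8737) - 1/195376 = 45845/8737 - 1/195376 = 8957003983/1707000112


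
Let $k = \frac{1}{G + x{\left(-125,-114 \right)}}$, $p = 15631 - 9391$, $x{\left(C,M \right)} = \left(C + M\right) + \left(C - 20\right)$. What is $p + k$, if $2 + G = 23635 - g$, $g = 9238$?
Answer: $\frac{87428641}{14011} \approx 6240.0$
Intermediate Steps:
$x{\left(C,M \right)} = -20 + M + 2 C$ ($x{\left(C,M \right)} = \left(C + M\right) + \left(-20 + C\right) = -20 + M + 2 C$)
$G = 14395$ ($G = -2 + \left(23635 - 9238\right) = -2 + 14397 = 14395$)
$p = 6240$
$k = \frac{1}{14011}$ ($k = \frac{1}{14395 - 384} = \frac{1}{14011} \approx 7.1372 \cdot 10^{-5}$)
$p + k = 6240 + \frac{1}{14011} = \frac{87428641}{14011}$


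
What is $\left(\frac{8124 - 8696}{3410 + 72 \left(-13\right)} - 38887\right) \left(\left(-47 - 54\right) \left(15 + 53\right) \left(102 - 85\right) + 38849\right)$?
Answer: $\frac{3747599764035}{1237} \approx 3.0296 \cdot 10^{9}$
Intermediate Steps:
$\left(\frac{8124 - 8696}{3410 + 72 \left(-13\right)} - 38887\right) \left(\left(-47 - 54\right) \left(15 + 53\right) \left(102 - 85\right) + 38849\right) = \left(- \frac{572}{3410 - 936} - 38887\right) \left(\left(-101\right) 68 \cdot 17 + 38849\right) = \left(- \frac{572}{2474} - 38887\right) \left(\left(-6868\right) 17 + 38849\right) = \left(\left(-572\right) \frac{1}{2474} - 38887\right) \left(-116756 + 38849\right) = \left(- \frac{286}{1237} - 38887\right) \left(-77907\right) = \left(- \frac{48103505}{1237}\right) \left(-77907\right) = \frac{3747599764035}{1237}$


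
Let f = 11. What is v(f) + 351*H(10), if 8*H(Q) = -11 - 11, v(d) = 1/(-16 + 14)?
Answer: -3863/4 ≈ -965.75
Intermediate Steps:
v(d) = -½ (v(d) = 1/(-2) = -½)
H(Q) = -11/4 (H(Q) = (-11 - 11)/8 = (⅛)*(-22) = -11/4)
v(f) + 351*H(10) = -½ + 351*(-11/4) = -½ - 3861/4 = -3863/4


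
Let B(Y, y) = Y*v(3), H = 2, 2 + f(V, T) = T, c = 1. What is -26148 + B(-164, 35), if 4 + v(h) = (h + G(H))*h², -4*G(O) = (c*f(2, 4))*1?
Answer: -29182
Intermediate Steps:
f(V, T) = -2 + T
G(O) = -½ (G(O) = -1*(-2 + 4)/4 = -1*2/4 = -1/2 = -¼*2 = -½)
v(h) = -4 + h²*(-½ + h) (v(h) = -4 + (h - ½)*h² = -4 + (-½ + h)*h² = -4 + h²*(-½ + h))
B(Y, y) = 37*Y/2 (B(Y, y) = Y*(-4 + 3³ - ½*3²) = Y*(-4 + 27 - ½*9) = Y*(-4 + 27 - 9/2) = Y*(37/2) = 37*Y/2)
-26148 + B(-164, 35) = -26148 + (37/2)*(-164) = -26148 - 3034 = -29182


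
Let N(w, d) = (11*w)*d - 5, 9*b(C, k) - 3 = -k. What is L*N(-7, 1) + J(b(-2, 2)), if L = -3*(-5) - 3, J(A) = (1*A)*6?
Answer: -2950/3 ≈ -983.33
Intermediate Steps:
b(C, k) = ⅓ - k/9 (b(C, k) = ⅓ + (-k)/9 = ⅓ - k/9)
J(A) = 6*A (J(A) = A*6 = 6*A)
N(w, d) = -5 + 11*d*w (N(w, d) = 11*d*w - 5 = -5 + 11*d*w)
L = 12 (L = 15 - 3 = 12)
L*N(-7, 1) + J(b(-2, 2)) = 12*(-5 + 11*1*(-7)) + 6*(⅓ - ⅑*2) = 12*(-5 - 77) + 6*(⅓ - 2/9) = 12*(-82) + 6*(⅑) = -984 + ⅔ = -2950/3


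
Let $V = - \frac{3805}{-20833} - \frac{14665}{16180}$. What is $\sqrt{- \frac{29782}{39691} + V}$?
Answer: $\frac{i \sqrt{2638533857121918229798345}}{1337896051654} \approx 1.2141 i$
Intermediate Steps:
$V = - \frac{48790209}{67415588}$ ($V = \left(-3805\right) \left(- \frac{1}{20833}\right) - \frac{2933}{3236} = \frac{3805}{20833} - \frac{2933}{3236} = - \frac{48790209}{67415588} \approx -0.72372$)
$\sqrt{- \frac{29782}{39691} + V} = \sqrt{- \frac{29782}{39691} - \frac{48790209}{67415588}} = \sqrt{- \frac{3944303227235}{2675792103308}} = \frac{i \sqrt{2638533857121918229798345}}{1337896051654}$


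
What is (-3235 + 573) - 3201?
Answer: -5863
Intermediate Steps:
(-3235 + 573) - 3201 = -2662 - 3201 = -5863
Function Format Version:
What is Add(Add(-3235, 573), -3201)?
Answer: -5863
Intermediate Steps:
Add(Add(-3235, 573), -3201) = Add(-2662, -3201) = -5863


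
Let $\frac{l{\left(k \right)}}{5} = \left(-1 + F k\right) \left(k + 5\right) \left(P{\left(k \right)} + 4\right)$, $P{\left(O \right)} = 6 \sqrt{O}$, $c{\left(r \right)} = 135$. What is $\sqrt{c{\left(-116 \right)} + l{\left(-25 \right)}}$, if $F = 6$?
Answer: $\sqrt{60535 + 453000 i} \approx 508.71 + 445.25 i$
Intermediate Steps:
$l{\left(k \right)} = 5 \left(-1 + 6 k\right) \left(4 + 6 \sqrt{k}\right) \left(5 + k\right)$ ($l{\left(k \right)} = 5 \left(-1 + 6 k\right) \left(k + 5\right) \left(6 \sqrt{k} + 4\right) = 5 \left(-1 + 6 k\right) \left(5 + k\right) \left(4 + 6 \sqrt{k}\right) = 5 \left(-1 + 6 k\right) \left(4 + 6 \sqrt{k}\right) \left(5 + k\right)$)
$\sqrt{c{\left(-116 \right)} + l{\left(-25 \right)}} = \sqrt{135 + \left(-100 - 150 \sqrt{-25} + 120 \left(-25\right)^{2} + 180 \left(-25\right)^{\frac{5}{2}} + 580 \left(-25\right) + 870 \left(-25\right)^{\frac{3}{2}}\right)} = \sqrt{135 + \left(-100 - 150 \cdot 5 i + 120 \cdot 625 + 180 \cdot 3125 i - 14500 + 870 \left(- 125 i\right)\right)} = \sqrt{135 - \left(-60400 - 453000 i\right)} = \sqrt{135 + \left(60400 + 453000 i\right)} = \sqrt{60535 + 453000 i}$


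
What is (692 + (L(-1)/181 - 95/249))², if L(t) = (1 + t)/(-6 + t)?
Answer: 29657317369/62001 ≈ 4.7834e+5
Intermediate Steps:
L(t) = (1 + t)/(-6 + t)
(692 + (L(-1)/181 - 95/249))² = (692 + (((1 - 1)/(-6 - 1))/181 - 95/249))² = (692 + ((0/(-7))*(1/181) - 95*1/249))² = (692 + (-⅐*0*(1/181) - 95/249))² = (692 + (0*(1/181) - 95/249))² = (692 + (0 - 95/249))² = (692 - 95/249)² = (172213/249)² = 29657317369/62001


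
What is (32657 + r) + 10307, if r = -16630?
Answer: 26334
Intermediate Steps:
(32657 + r) + 10307 = (32657 - 16630) + 10307 = 16027 + 10307 = 26334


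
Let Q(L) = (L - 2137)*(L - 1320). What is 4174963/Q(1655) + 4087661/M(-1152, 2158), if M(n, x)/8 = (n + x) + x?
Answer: 277178979107/2043564320 ≈ 135.64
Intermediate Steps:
M(n, x) = 8*n + 16*x (M(n, x) = 8*((n + x) + x) = 8*(n + 2*x) = 8*n + 16*x)
Q(L) = (-2137 + L)*(-1320 + L)
4174963/Q(1655) + 4087661/M(-1152, 2158) = 4174963/(2820840 + 1655² - 3457*1655) + 4087661/(8*(-1152) + 16*2158) = 4174963/(2820840 + 2739025 - 5721335) + 4087661/(-9216 + 34528) = 4174963/(-161470) + 4087661/25312 = 4174963*(-1/161470) + 4087661*(1/25312) = -4174963/161470 + 4087661/25312 = 277178979107/2043564320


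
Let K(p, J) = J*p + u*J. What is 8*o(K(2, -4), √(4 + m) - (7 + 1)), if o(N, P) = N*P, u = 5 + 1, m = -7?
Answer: 2048 - 256*I*√3 ≈ 2048.0 - 443.4*I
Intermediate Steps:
u = 6
K(p, J) = 6*J + J*p (K(p, J) = J*p + 6*J = 6*J + J*p)
8*o(K(2, -4), √(4 + m) - (7 + 1)) = 8*((-4*(6 + 2))*(√(4 - 7) - (7 + 1))) = 8*((-4*8)*(√(-3) - 1*8)) = 8*(-32*(I*√3 - 8)) = 8*(-32*(-8 + I*√3)) = 8*(256 - 32*I*√3) = 2048 - 256*I*√3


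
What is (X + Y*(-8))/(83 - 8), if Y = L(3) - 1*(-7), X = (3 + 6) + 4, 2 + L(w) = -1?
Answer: -19/75 ≈ -0.25333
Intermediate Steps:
L(w) = -3 (L(w) = -2 - 1 = -3)
X = 13 (X = 9 + 4 = 13)
Y = 4 (Y = -3 - 1*(-7) = -3 + 7 = 4)
(X + Y*(-8))/(83 - 8) = (13 + 4*(-8))/(83 - 8) = (13 - 32)/75 = (1/75)*(-19) = -19/75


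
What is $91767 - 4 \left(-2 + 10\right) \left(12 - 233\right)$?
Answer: $98839$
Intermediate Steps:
$91767 - 4 \left(-2 + 10\right) \left(12 - 233\right) = 91767 - 4 \cdot 8 \left(-221\right) = 91767 - 32 \left(-221\right) = 91767 - -7072 = 91767 + 7072 = 98839$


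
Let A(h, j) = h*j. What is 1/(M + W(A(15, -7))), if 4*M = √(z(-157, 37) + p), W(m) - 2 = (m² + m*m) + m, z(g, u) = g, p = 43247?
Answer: 175576/3853344927 - 2*√43090/3853344927 ≈ 4.5457e-5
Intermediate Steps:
W(m) = 2 + m + 2*m² (W(m) = 2 + ((m² + m*m) + m) = 2 + ((m² + m²) + m) = 2 + (2*m² + m) = 2 + (m + 2*m²) = 2 + m + 2*m²)
M = √43090/4 (M = √(-157 + 43247)/4 = √43090/4 ≈ 51.895)
1/(M + W(A(15, -7))) = 1/(√43090/4 + (2 + 15*(-7) + 2*(15*(-7))²)) = 1/(√43090/4 + (2 - 105 + 2*(-105)²)) = 1/(√43090/4 + (2 - 105 + 2*11025)) = 1/(√43090/4 + (2 - 105 + 22050)) = 1/(√43090/4 + 21947) = 1/(21947 + √43090/4)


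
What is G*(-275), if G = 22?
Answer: -6050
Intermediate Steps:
G*(-275) = 22*(-275) = -6050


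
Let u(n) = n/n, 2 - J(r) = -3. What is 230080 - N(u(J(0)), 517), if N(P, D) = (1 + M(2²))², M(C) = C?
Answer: 230055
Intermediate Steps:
J(r) = 5 (J(r) = 2 - 1*(-3) = 2 + 3 = 5)
u(n) = 1
N(P, D) = 25 (N(P, D) = (1 + 2²)² = (1 + 4)² = 5² = 25)
230080 - N(u(J(0)), 517) = 230080 - 1*25 = 230080 - 25 = 230055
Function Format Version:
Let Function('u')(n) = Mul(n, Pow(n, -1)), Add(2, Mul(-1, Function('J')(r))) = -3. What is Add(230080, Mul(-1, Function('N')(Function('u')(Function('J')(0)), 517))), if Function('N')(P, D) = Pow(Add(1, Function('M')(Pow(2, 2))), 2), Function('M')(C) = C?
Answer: 230055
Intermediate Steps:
Function('J')(r) = 5 (Function('J')(r) = Add(2, Mul(-1, -3)) = Add(2, 3) = 5)
Function('u')(n) = 1
Function('N')(P, D) = 25 (Function('N')(P, D) = Pow(Add(1, Pow(2, 2)), 2) = Pow(Add(1, 4), 2) = Pow(5, 2) = 25)
Add(230080, Mul(-1, Function('N')(Function('u')(Function('J')(0)), 517))) = Add(230080, Mul(-1, 25)) = Add(230080, -25) = 230055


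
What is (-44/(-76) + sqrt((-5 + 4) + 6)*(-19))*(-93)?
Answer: -1023/19 + 1767*sqrt(5) ≈ 3897.3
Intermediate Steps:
(-44/(-76) + sqrt((-5 + 4) + 6)*(-19))*(-93) = (-44*(-1/76) + sqrt(-1 + 6)*(-19))*(-93) = (11/19 + sqrt(5)*(-19))*(-93) = (11/19 - 19*sqrt(5))*(-93) = -1023/19 + 1767*sqrt(5)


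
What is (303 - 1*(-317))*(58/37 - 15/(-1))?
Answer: 380060/37 ≈ 10272.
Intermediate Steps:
(303 - 1*(-317))*(58/37 - 15/(-1)) = (303 + 317)*(58*(1/37) - 15*(-1)) = 620*(58/37 + 15) = 620*(613/37) = 380060/37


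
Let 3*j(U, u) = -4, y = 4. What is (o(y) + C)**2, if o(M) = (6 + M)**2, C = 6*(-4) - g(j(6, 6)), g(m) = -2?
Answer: 6084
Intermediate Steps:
j(U, u) = -4/3 (j(U, u) = (1/3)*(-4) = -4/3)
C = -22 (C = 6*(-4) - 1*(-2) = -24 + 2 = -22)
(o(y) + C)**2 = ((6 + 4)**2 - 22)**2 = (10**2 - 22)**2 = (100 - 22)**2 = 78**2 = 6084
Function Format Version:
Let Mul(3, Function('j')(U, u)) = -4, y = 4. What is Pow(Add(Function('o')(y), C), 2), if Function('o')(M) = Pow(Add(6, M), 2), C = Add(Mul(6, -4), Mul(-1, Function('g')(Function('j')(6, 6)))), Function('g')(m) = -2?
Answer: 6084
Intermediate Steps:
Function('j')(U, u) = Rational(-4, 3) (Function('j')(U, u) = Mul(Rational(1, 3), -4) = Rational(-4, 3))
C = -22 (C = Add(Mul(6, -4), Mul(-1, -2)) = Add(-24, 2) = -22)
Pow(Add(Function('o')(y), C), 2) = Pow(Add(Pow(Add(6, 4), 2), -22), 2) = Pow(Add(Pow(10, 2), -22), 2) = Pow(Add(100, -22), 2) = Pow(78, 2) = 6084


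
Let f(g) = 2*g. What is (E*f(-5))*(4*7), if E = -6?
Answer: 1680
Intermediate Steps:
(E*f(-5))*(4*7) = (-12*(-5))*(4*7) = -6*(-10)*28 = 60*28 = 1680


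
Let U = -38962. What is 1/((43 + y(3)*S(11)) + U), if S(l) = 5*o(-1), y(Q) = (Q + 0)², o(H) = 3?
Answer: -1/38784 ≈ -2.5784e-5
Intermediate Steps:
y(Q) = Q²
S(l) = 15 (S(l) = 5*3 = 15)
1/((43 + y(3)*S(11)) + U) = 1/((43 + 3²*15) - 38962) = 1/((43 + 9*15) - 38962) = 1/((43 + 135) - 38962) = 1/(178 - 38962) = 1/(-38784) = -1/38784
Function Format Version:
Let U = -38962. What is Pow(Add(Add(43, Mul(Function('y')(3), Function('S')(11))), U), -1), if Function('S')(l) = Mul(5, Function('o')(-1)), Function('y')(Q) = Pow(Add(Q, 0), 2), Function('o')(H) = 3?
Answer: Rational(-1, 38784) ≈ -2.5784e-5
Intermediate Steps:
Function('y')(Q) = Pow(Q, 2)
Function('S')(l) = 15 (Function('S')(l) = Mul(5, 3) = 15)
Pow(Add(Add(43, Mul(Function('y')(3), Function('S')(11))), U), -1) = Pow(Add(Add(43, Mul(Pow(3, 2), 15)), -38962), -1) = Pow(Add(Add(43, Mul(9, 15)), -38962), -1) = Pow(Add(Add(43, 135), -38962), -1) = Pow(Add(178, -38962), -1) = Pow(-38784, -1) = Rational(-1, 38784)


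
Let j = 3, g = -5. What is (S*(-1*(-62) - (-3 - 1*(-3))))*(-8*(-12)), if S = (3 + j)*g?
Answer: -178560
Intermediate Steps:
S = -30 (S = (3 + 3)*(-5) = 6*(-5) = -30)
(S*(-1*(-62) - (-3 - 1*(-3))))*(-8*(-12)) = (-30*(-1*(-62) - (-3 - 1*(-3))))*(-8*(-12)) = -30*(62 - (-3 + 3))*96 = -30*(62 - 1*0)*96 = -30*(62 + 0)*96 = -30*62*96 = -1860*96 = -178560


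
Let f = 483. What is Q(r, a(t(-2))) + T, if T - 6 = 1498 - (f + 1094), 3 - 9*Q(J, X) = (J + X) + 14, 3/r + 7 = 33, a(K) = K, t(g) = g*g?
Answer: -5825/78 ≈ -74.679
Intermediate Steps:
t(g) = g²
r = 3/26 (r = 3/(-7 + 33) = 3/26 ≈ 0.11538)
Q(J, X) = -11/9 - J/9 - X/9 (Q(J, X) = ⅓ - ((J + X) + 14)/9 = ⅓ - (14 + J + X)/9 = ⅓ + (-14/9 - J/9 - X/9) = -11/9 - J/9 - X/9)
T = -73 (T = 6 + (1498 - (483 + 1094)) = 6 + (1498 - 1*1577) = 6 + (1498 - 1577) = 6 - 79 = -73)
Q(r, a(t(-2))) + T = (-11/9 - ⅑*3/26 - ⅑*(-2)²) - 73 = (-11/9 - 1/78 - ⅑*4) - 73 = (-11/9 - 1/78 - 4/9) - 73 = -131/78 - 73 = -5825/78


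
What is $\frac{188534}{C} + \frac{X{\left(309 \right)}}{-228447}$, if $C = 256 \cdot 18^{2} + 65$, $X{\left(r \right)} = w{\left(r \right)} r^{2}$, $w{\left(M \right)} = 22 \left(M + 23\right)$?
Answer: $- \frac{6427427122702}{2107017447} \approx -3050.5$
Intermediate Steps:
$w{\left(M \right)} = 506 + 22 M$ ($w{\left(M \right)} = 22 \left(23 + M\right) = 506 + 22 M$)
$X{\left(r \right)} = r^{2} \left(506 + 22 r\right)$ ($X{\left(r \right)} = \left(506 + 22 r\right) r^{2} = r^{2} \left(506 + 22 r\right)$)
$C = 83009$ ($C = 256 \cdot 324 + 65 = 82944 + 65 = 83009$)
$\frac{188534}{C} + \frac{X{\left(309 \right)}}{-228447} = \frac{188534}{83009} + \frac{22 \cdot 309^{2} \left(23 + 309\right)}{-228447} = 188534 \cdot \frac{1}{83009} + 22 \cdot 95481 \cdot 332 \left(- \frac{1}{228447}\right) = \frac{188534}{83009} + 697393224 \left(- \frac{1}{228447}\right) = \frac{188534}{83009} - \frac{77488136}{25383} = - \frac{6427427122702}{2107017447}$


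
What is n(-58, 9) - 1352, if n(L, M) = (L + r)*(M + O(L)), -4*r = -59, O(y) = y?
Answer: 3069/4 ≈ 767.25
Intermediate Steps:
r = 59/4 (r = -1/4*(-59) = 59/4 ≈ 14.750)
n(L, M) = (59/4 + L)*(L + M) (n(L, M) = (L + 59/4)*(M + L) = (59/4 + L)*(L + M))
n(-58, 9) - 1352 = ((-58)**2 + (59/4)*(-58) + (59/4)*9 - 58*9) - 1352 = (3364 - 1711/2 + 531/4 - 522) - 1352 = 8477/4 - 1352 = 3069/4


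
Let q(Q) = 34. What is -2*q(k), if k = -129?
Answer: -68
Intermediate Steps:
-2*q(k) = -2*34 = -68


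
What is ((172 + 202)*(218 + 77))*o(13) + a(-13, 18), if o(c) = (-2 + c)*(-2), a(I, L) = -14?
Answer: -2427274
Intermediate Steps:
o(c) = 4 - 2*c
((172 + 202)*(218 + 77))*o(13) + a(-13, 18) = ((172 + 202)*(218 + 77))*(4 - 2*13) - 14 = (374*295)*(4 - 26) - 14 = 110330*(-22) - 14 = -2427260 - 14 = -2427274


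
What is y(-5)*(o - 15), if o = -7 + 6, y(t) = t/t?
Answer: -16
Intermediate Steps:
y(t) = 1
o = -1
y(-5)*(o - 15) = 1*(-1 - 15) = 1*(-16) = -16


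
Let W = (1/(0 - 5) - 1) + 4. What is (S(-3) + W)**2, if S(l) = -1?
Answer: 81/25 ≈ 3.2400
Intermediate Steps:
W = 14/5 (W = (1/(-5) - 1) + 4 = (-1/5 - 1) + 4 = -6/5 + 4 = 14/5 ≈ 2.8000)
(S(-3) + W)**2 = (-1 + 14/5)**2 = (9/5)**2 = 81/25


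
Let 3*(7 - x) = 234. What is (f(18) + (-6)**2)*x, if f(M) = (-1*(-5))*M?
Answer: -8946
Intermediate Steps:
x = -71 (x = 7 - 1/3*234 = 7 - 78 = -71)
f(M) = 5*M
(f(18) + (-6)**2)*x = (5*18 + (-6)**2)*(-71) = (90 + 36)*(-71) = 126*(-71) = -8946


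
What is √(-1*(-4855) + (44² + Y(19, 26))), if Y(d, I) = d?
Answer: √6810 ≈ 82.523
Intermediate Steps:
√(-1*(-4855) + (44² + Y(19, 26))) = √(-1*(-4855) + (44² + 19)) = √(4855 + (1936 + 19)) = √(4855 + 1955) = √6810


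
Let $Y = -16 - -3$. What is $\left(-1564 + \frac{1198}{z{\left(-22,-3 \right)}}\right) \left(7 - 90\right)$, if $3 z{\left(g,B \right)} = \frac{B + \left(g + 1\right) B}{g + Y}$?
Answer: $\frac{607643}{2} \approx 3.0382 \cdot 10^{5}$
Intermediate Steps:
$Y = -13$ ($Y = -16 + 3 = -13$)
$z{\left(g,B \right)} = \frac{B + B \left(1 + g\right)}{3 \left(-13 + g\right)}$ ($z{\left(g,B \right)} = \frac{\left(B + \left(g + 1\right) B\right) \frac{1}{g - 13}}{3} = \frac{\left(B + \left(1 + g\right) B\right) \frac{1}{-13 + g}}{3} = \frac{\left(B + B \left(1 + g\right)\right) \frac{1}{-13 + g}}{3} = \frac{\frac{1}{-13 + g} \left(B + B \left(1 + g\right)\right)}{3} = \frac{B + B \left(1 + g\right)}{3 \left(-13 + g\right)}$)
$\left(-1564 + \frac{1198}{z{\left(-22,-3 \right)}}\right) \left(7 - 90\right) = \left(-1564 + \frac{1198}{\frac{1}{3} \left(-3\right) \frac{1}{-13 - 22} \left(2 - 22\right)}\right) \left(7 - 90\right) = \left(-1564 + \frac{1198}{\frac{1}{3} \left(-3\right) \frac{1}{-35} \left(-20\right)}\right) \left(7 - 90\right) = \left(-1564 + \frac{1198}{\frac{1}{3} \left(-3\right) \left(- \frac{1}{35}\right) \left(-20\right)}\right) \left(-83\right) = \left(-1564 + \frac{1198}{- \frac{4}{7}}\right) \left(-83\right) = \left(-1564 + 1198 \left(- \frac{7}{4}\right)\right) \left(-83\right) = \left(-1564 - \frac{4193}{2}\right) \left(-83\right) = \left(- \frac{7321}{2}\right) \left(-83\right) = \frac{607643}{2}$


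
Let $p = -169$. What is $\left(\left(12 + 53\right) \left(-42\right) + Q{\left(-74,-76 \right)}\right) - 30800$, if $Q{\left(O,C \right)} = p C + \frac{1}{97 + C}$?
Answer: $- \frac{434405}{21} \approx -20686.0$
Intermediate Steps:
$Q{\left(O,C \right)} = \frac{1}{97 + C} - 169 C$ ($Q{\left(O,C \right)} = - 169 C + \frac{1}{97 + C} = \frac{1}{97 + C} - 169 C$)
$\left(\left(12 + 53\right) \left(-42\right) + Q{\left(-74,-76 \right)}\right) - 30800 = \left(\left(12 + 53\right) \left(-42\right) + \frac{1 - -1245868 - 169 \left(-76\right)^{2}}{97 - 76}\right) - 30800 = \left(65 \left(-42\right) + \frac{1 + 1245868 - 976144}{21}\right) - 30800 = \left(-2730 + \frac{1 + 1245868 - 976144}{21}\right) - 30800 = \left(-2730 + \frac{1}{21} \cdot 269725\right) - 30800 = \left(-2730 + \frac{269725}{21}\right) - 30800 = \frac{212395}{21} - 30800 = - \frac{434405}{21}$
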